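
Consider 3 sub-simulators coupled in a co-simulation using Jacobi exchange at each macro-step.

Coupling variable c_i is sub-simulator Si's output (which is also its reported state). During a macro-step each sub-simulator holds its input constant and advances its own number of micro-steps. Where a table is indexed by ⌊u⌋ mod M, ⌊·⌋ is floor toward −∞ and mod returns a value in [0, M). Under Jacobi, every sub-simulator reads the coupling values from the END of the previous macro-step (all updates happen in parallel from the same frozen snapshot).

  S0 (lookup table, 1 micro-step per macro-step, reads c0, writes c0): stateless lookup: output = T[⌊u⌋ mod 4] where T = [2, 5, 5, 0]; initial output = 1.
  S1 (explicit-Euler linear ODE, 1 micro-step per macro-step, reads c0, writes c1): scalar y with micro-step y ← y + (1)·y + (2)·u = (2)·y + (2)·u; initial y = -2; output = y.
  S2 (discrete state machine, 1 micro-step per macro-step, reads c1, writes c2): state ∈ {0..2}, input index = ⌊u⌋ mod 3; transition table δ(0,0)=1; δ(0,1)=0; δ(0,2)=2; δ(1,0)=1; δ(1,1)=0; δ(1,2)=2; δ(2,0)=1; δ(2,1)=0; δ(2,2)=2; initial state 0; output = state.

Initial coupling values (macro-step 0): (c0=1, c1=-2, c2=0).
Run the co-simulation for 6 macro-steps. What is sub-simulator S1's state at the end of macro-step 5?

macro 1: S0 reads c0=1 → after 1×micro: 5; S1 reads c0=1 → after 1×micro: -2; S2 reads c1=-2 → after 1×micro: 0 ⇒ (c0=5, c1=-2, c2=0)
macro 2: S0 reads c0=5 → after 1×micro: 5; S1 reads c0=5 → after 1×micro: 6; S2 reads c1=-2 → after 1×micro: 0 ⇒ (c0=5, c1=6, c2=0)
macro 3: S0 reads c0=5 → after 1×micro: 5; S1 reads c0=5 → after 1×micro: 22; S2 reads c1=6 → after 1×micro: 1 ⇒ (c0=5, c1=22, c2=1)
macro 4: S0 reads c0=5 → after 1×micro: 5; S1 reads c0=5 → after 1×micro: 54; S2 reads c1=22 → after 1×micro: 0 ⇒ (c0=5, c1=54, c2=0)
macro 5: S0 reads c0=5 → after 1×micro: 5; S1 reads c0=5 → after 1×micro: 118; S2 reads c1=54 → after 1×micro: 1 ⇒ (c0=5, c1=118, c2=1)
macro 6: S0 reads c0=5 → after 1×micro: 5; S1 reads c0=5 → after 1×micro: 246; S2 reads c1=118 → after 1×micro: 0 ⇒ (c0=5, c1=246, c2=0)

S1 state at macro-step 5 = 118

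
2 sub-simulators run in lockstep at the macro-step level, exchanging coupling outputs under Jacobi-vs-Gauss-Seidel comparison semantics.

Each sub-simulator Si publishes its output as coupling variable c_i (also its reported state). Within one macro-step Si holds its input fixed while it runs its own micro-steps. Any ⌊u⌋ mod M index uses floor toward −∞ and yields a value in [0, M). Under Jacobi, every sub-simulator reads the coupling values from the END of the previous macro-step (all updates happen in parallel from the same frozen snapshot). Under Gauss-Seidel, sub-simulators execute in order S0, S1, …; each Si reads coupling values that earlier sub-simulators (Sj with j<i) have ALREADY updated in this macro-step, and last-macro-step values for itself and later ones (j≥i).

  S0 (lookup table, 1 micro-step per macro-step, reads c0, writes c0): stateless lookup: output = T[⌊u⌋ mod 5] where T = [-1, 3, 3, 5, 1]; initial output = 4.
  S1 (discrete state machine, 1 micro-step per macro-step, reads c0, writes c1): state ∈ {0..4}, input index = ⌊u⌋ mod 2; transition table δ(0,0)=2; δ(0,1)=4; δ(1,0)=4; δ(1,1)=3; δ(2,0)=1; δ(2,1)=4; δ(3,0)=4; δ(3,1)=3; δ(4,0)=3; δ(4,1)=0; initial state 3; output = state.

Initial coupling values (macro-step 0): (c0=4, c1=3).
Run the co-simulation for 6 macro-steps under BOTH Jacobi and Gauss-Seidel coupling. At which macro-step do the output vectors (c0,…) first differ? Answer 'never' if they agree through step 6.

first divergence at macro-step: 1

[Jacobi] macro 1: S0 reads c0=4 → after 1×micro: 1; S1 reads c0=4 → after 1×micro: 4 ⇒ (c0=1, c1=4)
[Jacobi] macro 2: S0 reads c0=1 → after 1×micro: 3; S1 reads c0=1 → after 1×micro: 0 ⇒ (c0=3, c1=0)
[Jacobi] macro 3: S0 reads c0=3 → after 1×micro: 5; S1 reads c0=3 → after 1×micro: 4 ⇒ (c0=5, c1=4)
[Jacobi] macro 4: S0 reads c0=5 → after 1×micro: -1; S1 reads c0=5 → after 1×micro: 0 ⇒ (c0=-1, c1=0)
[Jacobi] macro 5: S0 reads c0=-1 → after 1×micro: 1; S1 reads c0=-1 → after 1×micro: 4 ⇒ (c0=1, c1=4)
[Jacobi] macro 6: S0 reads c0=1 → after 1×micro: 3; S1 reads c0=1 → after 1×micro: 0 ⇒ (c0=3, c1=0)
[Gauss-Seidel] macro 1: S0 reads c0=4 → after 1×micro: 1; S1 reads c0=1 → after 1×micro: 3 ⇒ (c0=1, c1=3)
[Gauss-Seidel] macro 2: S0 reads c0=1 → after 1×micro: 3; S1 reads c0=3 → after 1×micro: 3 ⇒ (c0=3, c1=3)
[Gauss-Seidel] macro 3: S0 reads c0=3 → after 1×micro: 5; S1 reads c0=5 → after 1×micro: 3 ⇒ (c0=5, c1=3)
[Gauss-Seidel] macro 4: S0 reads c0=5 → after 1×micro: -1; S1 reads c0=-1 → after 1×micro: 3 ⇒ (c0=-1, c1=3)
[Gauss-Seidel] macro 5: S0 reads c0=-1 → after 1×micro: 1; S1 reads c0=1 → after 1×micro: 3 ⇒ (c0=1, c1=3)
[Gauss-Seidel] macro 6: S0 reads c0=1 → after 1×micro: 3; S1 reads c0=3 → after 1×micro: 3 ⇒ (c0=3, c1=3)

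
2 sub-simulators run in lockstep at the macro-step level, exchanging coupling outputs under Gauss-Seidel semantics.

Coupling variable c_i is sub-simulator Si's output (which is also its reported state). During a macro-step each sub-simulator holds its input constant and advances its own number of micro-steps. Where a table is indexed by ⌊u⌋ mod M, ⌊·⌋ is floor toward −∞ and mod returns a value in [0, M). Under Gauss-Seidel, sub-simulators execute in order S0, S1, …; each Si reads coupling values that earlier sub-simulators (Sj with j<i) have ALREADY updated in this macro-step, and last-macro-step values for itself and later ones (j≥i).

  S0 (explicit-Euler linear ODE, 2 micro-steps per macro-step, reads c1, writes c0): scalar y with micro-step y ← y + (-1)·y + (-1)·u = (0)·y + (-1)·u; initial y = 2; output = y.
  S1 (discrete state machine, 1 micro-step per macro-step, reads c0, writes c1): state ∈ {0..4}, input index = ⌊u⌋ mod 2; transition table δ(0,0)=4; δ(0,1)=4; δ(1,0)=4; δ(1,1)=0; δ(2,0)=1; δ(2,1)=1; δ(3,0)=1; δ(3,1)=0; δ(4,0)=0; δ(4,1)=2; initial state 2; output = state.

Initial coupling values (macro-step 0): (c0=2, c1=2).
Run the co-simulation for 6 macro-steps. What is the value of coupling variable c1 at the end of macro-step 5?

c1 at macro-step 5 = 4

macro 1: S0 reads c1=2 → after 2×micro: -2; S1 reads c0=-2 → after 1×micro: 1 ⇒ (c0=-2, c1=1)
macro 2: S0 reads c1=1 → after 2×micro: -1; S1 reads c0=-1 → after 1×micro: 0 ⇒ (c0=-1, c1=0)
macro 3: S0 reads c1=0 → after 2×micro: 0; S1 reads c0=0 → after 1×micro: 4 ⇒ (c0=0, c1=4)
macro 4: S0 reads c1=4 → after 2×micro: -4; S1 reads c0=-4 → after 1×micro: 0 ⇒ (c0=-4, c1=0)
macro 5: S0 reads c1=0 → after 2×micro: 0; S1 reads c0=0 → after 1×micro: 4 ⇒ (c0=0, c1=4)
macro 6: S0 reads c1=4 → after 2×micro: -4; S1 reads c0=-4 → after 1×micro: 0 ⇒ (c0=-4, c1=0)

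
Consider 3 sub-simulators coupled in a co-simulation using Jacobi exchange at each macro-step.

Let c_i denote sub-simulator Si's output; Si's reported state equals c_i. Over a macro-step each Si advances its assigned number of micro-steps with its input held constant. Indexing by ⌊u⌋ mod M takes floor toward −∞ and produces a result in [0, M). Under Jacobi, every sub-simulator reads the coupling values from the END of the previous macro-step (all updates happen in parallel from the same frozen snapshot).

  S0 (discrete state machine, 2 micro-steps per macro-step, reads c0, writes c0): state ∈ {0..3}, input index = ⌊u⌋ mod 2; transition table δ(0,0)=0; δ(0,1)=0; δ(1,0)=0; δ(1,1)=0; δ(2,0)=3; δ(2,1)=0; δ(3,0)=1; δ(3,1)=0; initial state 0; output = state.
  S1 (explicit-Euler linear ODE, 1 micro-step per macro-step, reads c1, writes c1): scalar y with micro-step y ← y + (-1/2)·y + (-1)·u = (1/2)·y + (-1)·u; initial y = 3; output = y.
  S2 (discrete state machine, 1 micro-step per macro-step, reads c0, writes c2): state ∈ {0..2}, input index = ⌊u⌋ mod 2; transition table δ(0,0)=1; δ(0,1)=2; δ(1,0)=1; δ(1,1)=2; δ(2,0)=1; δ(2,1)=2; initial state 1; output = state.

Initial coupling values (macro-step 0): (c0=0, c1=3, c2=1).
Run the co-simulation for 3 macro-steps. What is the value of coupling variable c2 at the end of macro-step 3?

c2 at macro-step 3 = 1

macro 1: S0 reads c0=0 → after 2×micro: 0; S1 reads c1=3 → after 1×micro: -3/2; S2 reads c0=0 → after 1×micro: 1 ⇒ (c0=0, c1=-3/2, c2=1)
macro 2: S0 reads c0=0 → after 2×micro: 0; S1 reads c1=-3/2 → after 1×micro: 3/4; S2 reads c0=0 → after 1×micro: 1 ⇒ (c0=0, c1=3/4, c2=1)
macro 3: S0 reads c0=0 → after 2×micro: 0; S1 reads c1=3/4 → after 1×micro: -3/8; S2 reads c0=0 → after 1×micro: 1 ⇒ (c0=0, c1=-3/8, c2=1)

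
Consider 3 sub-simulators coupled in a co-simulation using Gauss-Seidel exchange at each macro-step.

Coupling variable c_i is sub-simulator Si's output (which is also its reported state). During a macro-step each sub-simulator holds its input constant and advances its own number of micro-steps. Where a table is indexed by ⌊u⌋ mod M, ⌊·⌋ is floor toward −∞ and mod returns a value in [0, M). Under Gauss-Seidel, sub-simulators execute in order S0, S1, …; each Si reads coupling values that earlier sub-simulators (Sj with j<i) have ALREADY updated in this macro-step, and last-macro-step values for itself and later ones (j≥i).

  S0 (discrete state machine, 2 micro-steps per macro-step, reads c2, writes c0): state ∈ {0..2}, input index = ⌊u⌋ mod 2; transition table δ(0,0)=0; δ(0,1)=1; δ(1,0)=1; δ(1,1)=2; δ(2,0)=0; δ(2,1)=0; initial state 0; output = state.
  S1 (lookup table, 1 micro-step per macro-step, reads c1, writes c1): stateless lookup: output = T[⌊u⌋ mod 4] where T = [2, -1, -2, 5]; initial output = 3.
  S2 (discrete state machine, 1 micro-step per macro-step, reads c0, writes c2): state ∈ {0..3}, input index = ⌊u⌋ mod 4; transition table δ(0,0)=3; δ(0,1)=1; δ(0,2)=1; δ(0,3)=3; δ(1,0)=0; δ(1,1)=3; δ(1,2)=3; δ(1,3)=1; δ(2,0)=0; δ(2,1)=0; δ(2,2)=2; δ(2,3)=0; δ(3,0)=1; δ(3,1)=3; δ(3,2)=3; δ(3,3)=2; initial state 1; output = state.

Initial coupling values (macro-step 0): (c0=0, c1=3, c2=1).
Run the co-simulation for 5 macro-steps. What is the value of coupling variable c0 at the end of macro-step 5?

macro 1: S0 reads c2=1 → after 2×micro: 2; S1 reads c1=3 → after 1×micro: 5; S2 reads c0=2 → after 1×micro: 3 ⇒ (c0=2, c1=5, c2=3)
macro 2: S0 reads c2=3 → after 2×micro: 1; S1 reads c1=5 → after 1×micro: -1; S2 reads c0=1 → after 1×micro: 3 ⇒ (c0=1, c1=-1, c2=3)
macro 3: S0 reads c2=3 → after 2×micro: 0; S1 reads c1=-1 → after 1×micro: 5; S2 reads c0=0 → after 1×micro: 1 ⇒ (c0=0, c1=5, c2=1)
macro 4: S0 reads c2=1 → after 2×micro: 2; S1 reads c1=5 → after 1×micro: -1; S2 reads c0=2 → after 1×micro: 3 ⇒ (c0=2, c1=-1, c2=3)
macro 5: S0 reads c2=3 → after 2×micro: 1; S1 reads c1=-1 → after 1×micro: 5; S2 reads c0=1 → after 1×micro: 3 ⇒ (c0=1, c1=5, c2=3)

c0 at macro-step 5 = 1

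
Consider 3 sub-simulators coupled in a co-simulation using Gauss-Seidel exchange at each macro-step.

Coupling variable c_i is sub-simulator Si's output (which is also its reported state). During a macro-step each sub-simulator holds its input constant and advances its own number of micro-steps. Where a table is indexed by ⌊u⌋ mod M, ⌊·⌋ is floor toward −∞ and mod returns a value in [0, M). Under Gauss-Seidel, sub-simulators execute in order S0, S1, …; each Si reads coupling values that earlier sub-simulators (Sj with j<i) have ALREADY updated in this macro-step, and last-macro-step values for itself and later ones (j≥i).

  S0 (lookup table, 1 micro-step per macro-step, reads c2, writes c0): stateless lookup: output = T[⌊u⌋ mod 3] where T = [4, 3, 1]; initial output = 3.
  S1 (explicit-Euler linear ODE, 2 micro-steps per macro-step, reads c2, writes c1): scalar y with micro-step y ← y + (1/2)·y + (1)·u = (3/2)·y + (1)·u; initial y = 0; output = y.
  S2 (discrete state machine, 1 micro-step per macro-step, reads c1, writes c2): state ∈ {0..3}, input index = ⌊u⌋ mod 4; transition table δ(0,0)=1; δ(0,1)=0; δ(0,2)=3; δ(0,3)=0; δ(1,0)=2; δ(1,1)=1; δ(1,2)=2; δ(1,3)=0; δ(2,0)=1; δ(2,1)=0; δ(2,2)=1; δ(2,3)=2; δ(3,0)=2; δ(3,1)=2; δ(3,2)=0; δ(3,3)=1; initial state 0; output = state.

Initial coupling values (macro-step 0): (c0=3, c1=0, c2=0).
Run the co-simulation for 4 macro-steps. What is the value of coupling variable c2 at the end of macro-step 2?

macro 1: S0 reads c2=0 → after 1×micro: 4; S1 reads c2=0 → after 2×micro: 0; S2 reads c1=0 → after 1×micro: 1 ⇒ (c0=4, c1=0, c2=1)
macro 2: S0 reads c2=1 → after 1×micro: 3; S1 reads c2=1 → after 2×micro: 5/2; S2 reads c1=5/2 → after 1×micro: 2 ⇒ (c0=3, c1=5/2, c2=2)
macro 3: S0 reads c2=2 → after 1×micro: 1; S1 reads c2=2 → after 2×micro: 85/8; S2 reads c1=85/8 → after 1×micro: 1 ⇒ (c0=1, c1=85/8, c2=1)
macro 4: S0 reads c2=1 → after 1×micro: 3; S1 reads c2=1 → after 2×micro: 845/32; S2 reads c1=845/32 → after 1×micro: 2 ⇒ (c0=3, c1=845/32, c2=2)

c2 at macro-step 2 = 2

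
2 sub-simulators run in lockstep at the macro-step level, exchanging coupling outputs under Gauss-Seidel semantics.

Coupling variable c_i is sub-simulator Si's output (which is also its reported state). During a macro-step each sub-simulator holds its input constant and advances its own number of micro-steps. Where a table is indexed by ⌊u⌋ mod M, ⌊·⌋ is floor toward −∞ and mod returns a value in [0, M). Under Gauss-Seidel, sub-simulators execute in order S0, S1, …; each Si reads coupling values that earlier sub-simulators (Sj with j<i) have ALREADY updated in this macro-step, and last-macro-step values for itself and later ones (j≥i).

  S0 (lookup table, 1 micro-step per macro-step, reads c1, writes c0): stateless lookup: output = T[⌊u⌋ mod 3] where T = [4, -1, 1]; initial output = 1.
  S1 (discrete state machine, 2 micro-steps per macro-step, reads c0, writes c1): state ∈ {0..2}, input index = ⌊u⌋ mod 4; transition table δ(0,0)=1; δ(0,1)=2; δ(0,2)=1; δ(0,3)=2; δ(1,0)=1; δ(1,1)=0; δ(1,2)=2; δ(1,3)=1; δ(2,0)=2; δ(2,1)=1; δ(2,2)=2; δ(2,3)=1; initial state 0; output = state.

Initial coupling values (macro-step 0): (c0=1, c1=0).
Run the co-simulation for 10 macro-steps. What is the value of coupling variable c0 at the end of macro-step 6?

macro 1: S0 reads c1=0 → after 1×micro: 4; S1 reads c0=4 → after 2×micro: 1 ⇒ (c0=4, c1=1)
macro 2: S0 reads c1=1 → after 1×micro: -1; S1 reads c0=-1 → after 2×micro: 1 ⇒ (c0=-1, c1=1)
macro 3: S0 reads c1=1 → after 1×micro: -1; S1 reads c0=-1 → after 2×micro: 1 ⇒ (c0=-1, c1=1)
macro 4: S0 reads c1=1 → after 1×micro: -1; S1 reads c0=-1 → after 2×micro: 1 ⇒ (c0=-1, c1=1)
macro 5: S0 reads c1=1 → after 1×micro: -1; S1 reads c0=-1 → after 2×micro: 1 ⇒ (c0=-1, c1=1)
macro 6: S0 reads c1=1 → after 1×micro: -1; S1 reads c0=-1 → after 2×micro: 1 ⇒ (c0=-1, c1=1)
macro 7: S0 reads c1=1 → after 1×micro: -1; S1 reads c0=-1 → after 2×micro: 1 ⇒ (c0=-1, c1=1)
macro 8: S0 reads c1=1 → after 1×micro: -1; S1 reads c0=-1 → after 2×micro: 1 ⇒ (c0=-1, c1=1)
macro 9: S0 reads c1=1 → after 1×micro: -1; S1 reads c0=-1 → after 2×micro: 1 ⇒ (c0=-1, c1=1)
macro 10: S0 reads c1=1 → after 1×micro: -1; S1 reads c0=-1 → after 2×micro: 1 ⇒ (c0=-1, c1=1)

c0 at macro-step 6 = -1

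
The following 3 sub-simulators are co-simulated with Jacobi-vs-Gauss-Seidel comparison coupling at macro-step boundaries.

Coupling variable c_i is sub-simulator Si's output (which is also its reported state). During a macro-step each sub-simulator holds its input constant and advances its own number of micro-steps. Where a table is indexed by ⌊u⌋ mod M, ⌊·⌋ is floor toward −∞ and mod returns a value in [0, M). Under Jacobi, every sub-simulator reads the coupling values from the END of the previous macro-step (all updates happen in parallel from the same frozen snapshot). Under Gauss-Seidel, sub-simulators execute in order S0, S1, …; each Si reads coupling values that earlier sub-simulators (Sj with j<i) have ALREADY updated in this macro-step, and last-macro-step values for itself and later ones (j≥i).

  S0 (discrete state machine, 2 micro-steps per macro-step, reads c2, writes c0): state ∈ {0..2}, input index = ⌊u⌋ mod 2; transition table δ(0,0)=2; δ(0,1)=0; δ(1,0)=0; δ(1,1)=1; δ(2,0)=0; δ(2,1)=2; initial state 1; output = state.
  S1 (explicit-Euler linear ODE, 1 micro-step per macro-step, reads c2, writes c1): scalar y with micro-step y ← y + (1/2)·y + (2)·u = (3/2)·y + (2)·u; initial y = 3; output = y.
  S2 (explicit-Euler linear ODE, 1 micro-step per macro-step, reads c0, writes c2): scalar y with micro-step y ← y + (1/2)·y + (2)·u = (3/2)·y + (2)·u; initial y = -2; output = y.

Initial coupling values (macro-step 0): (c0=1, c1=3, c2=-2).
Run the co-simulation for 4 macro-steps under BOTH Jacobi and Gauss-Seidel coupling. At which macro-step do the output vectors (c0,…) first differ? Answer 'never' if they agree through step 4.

first divergence at macro-step: 1

[Jacobi] macro 1: S0 reads c2=-2 → after 2×micro: 2; S1 reads c2=-2 → after 1×micro: 1/2; S2 reads c0=1 → after 1×micro: -1 ⇒ (c0=2, c1=1/2, c2=-1)
[Jacobi] macro 2: S0 reads c2=-1 → after 2×micro: 2; S1 reads c2=-1 → after 1×micro: -5/4; S2 reads c0=2 → after 1×micro: 5/2 ⇒ (c0=2, c1=-5/4, c2=5/2)
[Jacobi] macro 3: S0 reads c2=5/2 → after 2×micro: 2; S1 reads c2=5/2 → after 1×micro: 25/8; S2 reads c0=2 → after 1×micro: 31/4 ⇒ (c0=2, c1=25/8, c2=31/4)
[Jacobi] macro 4: S0 reads c2=31/4 → after 2×micro: 2; S1 reads c2=31/4 → after 1×micro: 323/16; S2 reads c0=2 → after 1×micro: 125/8 ⇒ (c0=2, c1=323/16, c2=125/8)
[Gauss-Seidel] macro 1: S0 reads c2=-2 → after 2×micro: 2; S1 reads c2=-2 → after 1×micro: 1/2; S2 reads c0=2 → after 1×micro: 1 ⇒ (c0=2, c1=1/2, c2=1)
[Gauss-Seidel] macro 2: S0 reads c2=1 → after 2×micro: 2; S1 reads c2=1 → after 1×micro: 11/4; S2 reads c0=2 → after 1×micro: 11/2 ⇒ (c0=2, c1=11/4, c2=11/2)
[Gauss-Seidel] macro 3: S0 reads c2=11/2 → after 2×micro: 2; S1 reads c2=11/2 → after 1×micro: 121/8; S2 reads c0=2 → after 1×micro: 49/4 ⇒ (c0=2, c1=121/8, c2=49/4)
[Gauss-Seidel] macro 4: S0 reads c2=49/4 → after 2×micro: 2; S1 reads c2=49/4 → after 1×micro: 755/16; S2 reads c0=2 → after 1×micro: 179/8 ⇒ (c0=2, c1=755/16, c2=179/8)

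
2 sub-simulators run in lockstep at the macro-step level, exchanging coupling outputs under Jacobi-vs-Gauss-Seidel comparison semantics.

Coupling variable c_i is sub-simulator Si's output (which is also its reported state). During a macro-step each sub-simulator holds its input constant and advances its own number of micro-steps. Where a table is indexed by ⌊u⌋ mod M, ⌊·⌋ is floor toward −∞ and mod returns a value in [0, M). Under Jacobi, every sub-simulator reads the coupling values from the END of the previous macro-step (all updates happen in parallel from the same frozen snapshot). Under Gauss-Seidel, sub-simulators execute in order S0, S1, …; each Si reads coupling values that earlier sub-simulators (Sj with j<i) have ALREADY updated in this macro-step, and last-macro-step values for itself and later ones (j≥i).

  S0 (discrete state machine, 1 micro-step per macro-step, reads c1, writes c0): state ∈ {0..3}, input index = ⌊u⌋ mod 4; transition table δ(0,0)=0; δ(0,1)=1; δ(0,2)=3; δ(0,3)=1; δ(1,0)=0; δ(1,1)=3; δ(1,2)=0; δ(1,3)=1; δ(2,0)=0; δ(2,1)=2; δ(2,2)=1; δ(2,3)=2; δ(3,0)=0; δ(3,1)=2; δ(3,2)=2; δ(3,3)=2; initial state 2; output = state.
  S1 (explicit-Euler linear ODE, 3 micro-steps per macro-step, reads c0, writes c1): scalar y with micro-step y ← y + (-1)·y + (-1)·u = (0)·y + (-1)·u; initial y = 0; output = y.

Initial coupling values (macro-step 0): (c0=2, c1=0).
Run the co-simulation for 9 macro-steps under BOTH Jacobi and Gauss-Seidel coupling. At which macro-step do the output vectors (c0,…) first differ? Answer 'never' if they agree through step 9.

first divergence at macro-step: 1

[Jacobi] macro 1: S0 reads c1=0 → after 1×micro: 0; S1 reads c0=2 → after 3×micro: -2 ⇒ (c0=0, c1=-2)
[Jacobi] macro 2: S0 reads c1=-2 → after 1×micro: 3; S1 reads c0=0 → after 3×micro: 0 ⇒ (c0=3, c1=0)
[Jacobi] macro 3: S0 reads c1=0 → after 1×micro: 0; S1 reads c0=3 → after 3×micro: -3 ⇒ (c0=0, c1=-3)
[Jacobi] macro 4: S0 reads c1=-3 → after 1×micro: 1; S1 reads c0=0 → after 3×micro: 0 ⇒ (c0=1, c1=0)
[Jacobi] macro 5: S0 reads c1=0 → after 1×micro: 0; S1 reads c0=1 → after 3×micro: -1 ⇒ (c0=0, c1=-1)
[Jacobi] macro 6: S0 reads c1=-1 → after 1×micro: 1; S1 reads c0=0 → after 3×micro: 0 ⇒ (c0=1, c1=0)
[Jacobi] macro 7: S0 reads c1=0 → after 1×micro: 0; S1 reads c0=1 → after 3×micro: -1 ⇒ (c0=0, c1=-1)
[Jacobi] macro 8: S0 reads c1=-1 → after 1×micro: 1; S1 reads c0=0 → after 3×micro: 0 ⇒ (c0=1, c1=0)
[Jacobi] macro 9: S0 reads c1=0 → after 1×micro: 0; S1 reads c0=1 → after 3×micro: -1 ⇒ (c0=0, c1=-1)
[Gauss-Seidel] macro 1: S0 reads c1=0 → after 1×micro: 0; S1 reads c0=0 → after 3×micro: 0 ⇒ (c0=0, c1=0)
[Gauss-Seidel] macro 2: S0 reads c1=0 → after 1×micro: 0; S1 reads c0=0 → after 3×micro: 0 ⇒ (c0=0, c1=0)
[Gauss-Seidel] macro 3: S0 reads c1=0 → after 1×micro: 0; S1 reads c0=0 → after 3×micro: 0 ⇒ (c0=0, c1=0)
[Gauss-Seidel] macro 4: S0 reads c1=0 → after 1×micro: 0; S1 reads c0=0 → after 3×micro: 0 ⇒ (c0=0, c1=0)
[Gauss-Seidel] macro 5: S0 reads c1=0 → after 1×micro: 0; S1 reads c0=0 → after 3×micro: 0 ⇒ (c0=0, c1=0)
[Gauss-Seidel] macro 6: S0 reads c1=0 → after 1×micro: 0; S1 reads c0=0 → after 3×micro: 0 ⇒ (c0=0, c1=0)
[Gauss-Seidel] macro 7: S0 reads c1=0 → after 1×micro: 0; S1 reads c0=0 → after 3×micro: 0 ⇒ (c0=0, c1=0)
[Gauss-Seidel] macro 8: S0 reads c1=0 → after 1×micro: 0; S1 reads c0=0 → after 3×micro: 0 ⇒ (c0=0, c1=0)
[Gauss-Seidel] macro 9: S0 reads c1=0 → after 1×micro: 0; S1 reads c0=0 → after 3×micro: 0 ⇒ (c0=0, c1=0)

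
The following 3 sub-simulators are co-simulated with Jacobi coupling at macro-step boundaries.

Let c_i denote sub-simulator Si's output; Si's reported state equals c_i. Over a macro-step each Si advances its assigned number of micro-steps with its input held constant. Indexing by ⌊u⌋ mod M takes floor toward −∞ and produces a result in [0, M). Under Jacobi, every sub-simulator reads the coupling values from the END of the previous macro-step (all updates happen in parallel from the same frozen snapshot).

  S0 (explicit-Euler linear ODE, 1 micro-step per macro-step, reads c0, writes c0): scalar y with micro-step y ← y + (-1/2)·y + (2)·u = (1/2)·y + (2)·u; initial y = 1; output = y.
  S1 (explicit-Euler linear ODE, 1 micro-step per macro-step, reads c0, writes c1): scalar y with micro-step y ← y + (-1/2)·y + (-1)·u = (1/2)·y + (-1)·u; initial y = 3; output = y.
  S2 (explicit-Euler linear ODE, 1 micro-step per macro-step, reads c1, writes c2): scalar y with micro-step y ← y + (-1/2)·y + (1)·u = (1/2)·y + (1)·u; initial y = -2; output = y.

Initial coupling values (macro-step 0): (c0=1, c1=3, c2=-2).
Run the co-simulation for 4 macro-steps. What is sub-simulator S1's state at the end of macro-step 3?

S1 state at macro-step 3 = -59/8

macro 1: S0 reads c0=1 → after 1×micro: 5/2; S1 reads c0=1 → after 1×micro: 1/2; S2 reads c1=3 → after 1×micro: 2 ⇒ (c0=5/2, c1=1/2, c2=2)
macro 2: S0 reads c0=5/2 → after 1×micro: 25/4; S1 reads c0=5/2 → after 1×micro: -9/4; S2 reads c1=1/2 → after 1×micro: 3/2 ⇒ (c0=25/4, c1=-9/4, c2=3/2)
macro 3: S0 reads c0=25/4 → after 1×micro: 125/8; S1 reads c0=25/4 → after 1×micro: -59/8; S2 reads c1=-9/4 → after 1×micro: -3/2 ⇒ (c0=125/8, c1=-59/8, c2=-3/2)
macro 4: S0 reads c0=125/8 → after 1×micro: 625/16; S1 reads c0=125/8 → after 1×micro: -309/16; S2 reads c1=-59/8 → after 1×micro: -65/8 ⇒ (c0=625/16, c1=-309/16, c2=-65/8)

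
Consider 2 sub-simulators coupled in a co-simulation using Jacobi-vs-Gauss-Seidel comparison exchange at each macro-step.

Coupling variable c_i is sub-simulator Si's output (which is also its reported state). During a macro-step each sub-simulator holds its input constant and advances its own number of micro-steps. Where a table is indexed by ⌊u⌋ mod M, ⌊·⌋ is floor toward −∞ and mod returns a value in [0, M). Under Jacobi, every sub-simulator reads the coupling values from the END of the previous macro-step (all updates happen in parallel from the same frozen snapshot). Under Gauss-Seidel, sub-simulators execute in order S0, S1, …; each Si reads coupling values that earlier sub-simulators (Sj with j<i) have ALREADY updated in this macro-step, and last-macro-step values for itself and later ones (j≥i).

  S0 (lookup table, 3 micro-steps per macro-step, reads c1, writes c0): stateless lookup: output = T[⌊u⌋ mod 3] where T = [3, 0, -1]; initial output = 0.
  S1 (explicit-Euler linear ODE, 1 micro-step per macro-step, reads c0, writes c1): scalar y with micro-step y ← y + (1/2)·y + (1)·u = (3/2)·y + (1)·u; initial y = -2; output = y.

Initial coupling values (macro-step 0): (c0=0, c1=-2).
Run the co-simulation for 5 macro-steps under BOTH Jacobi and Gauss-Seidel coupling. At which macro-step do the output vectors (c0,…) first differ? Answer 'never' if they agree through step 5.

[Jacobi] macro 1: S0 reads c1=-2 → after 3×micro: 0; S1 reads c0=0 → after 1×micro: -3 ⇒ (c0=0, c1=-3)
[Jacobi] macro 2: S0 reads c1=-3 → after 3×micro: 3; S1 reads c0=0 → after 1×micro: -9/2 ⇒ (c0=3, c1=-9/2)
[Jacobi] macro 3: S0 reads c1=-9/2 → after 3×micro: 0; S1 reads c0=3 → after 1×micro: -15/4 ⇒ (c0=0, c1=-15/4)
[Jacobi] macro 4: S0 reads c1=-15/4 → after 3×micro: -1; S1 reads c0=0 → after 1×micro: -45/8 ⇒ (c0=-1, c1=-45/8)
[Jacobi] macro 5: S0 reads c1=-45/8 → after 3×micro: 3; S1 reads c0=-1 → after 1×micro: -151/16 ⇒ (c0=3, c1=-151/16)
[Gauss-Seidel] macro 1: S0 reads c1=-2 → after 3×micro: 0; S1 reads c0=0 → after 1×micro: -3 ⇒ (c0=0, c1=-3)
[Gauss-Seidel] macro 2: S0 reads c1=-3 → after 3×micro: 3; S1 reads c0=3 → after 1×micro: -3/2 ⇒ (c0=3, c1=-3/2)
[Gauss-Seidel] macro 3: S0 reads c1=-3/2 → after 3×micro: 0; S1 reads c0=0 → after 1×micro: -9/4 ⇒ (c0=0, c1=-9/4)
[Gauss-Seidel] macro 4: S0 reads c1=-9/4 → after 3×micro: 3; S1 reads c0=3 → after 1×micro: -3/8 ⇒ (c0=3, c1=-3/8)
[Gauss-Seidel] macro 5: S0 reads c1=-3/8 → after 3×micro: -1; S1 reads c0=-1 → after 1×micro: -25/16 ⇒ (c0=-1, c1=-25/16)

first divergence at macro-step: 2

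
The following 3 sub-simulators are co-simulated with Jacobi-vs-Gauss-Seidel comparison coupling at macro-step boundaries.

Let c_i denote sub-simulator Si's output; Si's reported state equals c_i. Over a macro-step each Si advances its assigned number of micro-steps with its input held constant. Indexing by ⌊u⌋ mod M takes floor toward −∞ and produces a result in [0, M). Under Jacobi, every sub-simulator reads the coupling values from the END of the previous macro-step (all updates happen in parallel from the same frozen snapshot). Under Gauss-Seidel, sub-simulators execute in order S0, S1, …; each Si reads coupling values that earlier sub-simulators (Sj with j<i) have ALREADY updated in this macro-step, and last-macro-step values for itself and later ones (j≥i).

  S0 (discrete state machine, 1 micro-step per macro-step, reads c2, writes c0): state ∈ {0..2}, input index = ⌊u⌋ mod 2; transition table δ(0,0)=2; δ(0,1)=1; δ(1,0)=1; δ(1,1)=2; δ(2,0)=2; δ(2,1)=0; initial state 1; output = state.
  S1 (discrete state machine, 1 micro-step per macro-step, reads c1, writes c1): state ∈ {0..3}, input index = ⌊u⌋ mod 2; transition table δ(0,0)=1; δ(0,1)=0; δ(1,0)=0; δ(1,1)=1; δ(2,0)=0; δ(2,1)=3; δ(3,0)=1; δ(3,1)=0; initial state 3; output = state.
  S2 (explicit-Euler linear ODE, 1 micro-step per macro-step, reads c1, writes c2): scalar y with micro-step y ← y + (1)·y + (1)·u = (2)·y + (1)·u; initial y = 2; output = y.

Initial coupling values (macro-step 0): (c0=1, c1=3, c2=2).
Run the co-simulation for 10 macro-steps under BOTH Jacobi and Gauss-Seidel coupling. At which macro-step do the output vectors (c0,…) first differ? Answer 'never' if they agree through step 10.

first divergence at macro-step: 1

[Jacobi] macro 1: S0 reads c2=2 → after 1×micro: 1; S1 reads c1=3 → after 1×micro: 0; S2 reads c1=3 → after 1×micro: 7 ⇒ (c0=1, c1=0, c2=7)
[Jacobi] macro 2: S0 reads c2=7 → after 1×micro: 2; S1 reads c1=0 → after 1×micro: 1; S2 reads c1=0 → after 1×micro: 14 ⇒ (c0=2, c1=1, c2=14)
[Jacobi] macro 3: S0 reads c2=14 → after 1×micro: 2; S1 reads c1=1 → after 1×micro: 1; S2 reads c1=1 → after 1×micro: 29 ⇒ (c0=2, c1=1, c2=29)
[Jacobi] macro 4: S0 reads c2=29 → after 1×micro: 0; S1 reads c1=1 → after 1×micro: 1; S2 reads c1=1 → after 1×micro: 59 ⇒ (c0=0, c1=1, c2=59)
[Jacobi] macro 5: S0 reads c2=59 → after 1×micro: 1; S1 reads c1=1 → after 1×micro: 1; S2 reads c1=1 → after 1×micro: 119 ⇒ (c0=1, c1=1, c2=119)
[Jacobi] macro 6: S0 reads c2=119 → after 1×micro: 2; S1 reads c1=1 → after 1×micro: 1; S2 reads c1=1 → after 1×micro: 239 ⇒ (c0=2, c1=1, c2=239)
[Jacobi] macro 7: S0 reads c2=239 → after 1×micro: 0; S1 reads c1=1 → after 1×micro: 1; S2 reads c1=1 → after 1×micro: 479 ⇒ (c0=0, c1=1, c2=479)
[Jacobi] macro 8: S0 reads c2=479 → after 1×micro: 1; S1 reads c1=1 → after 1×micro: 1; S2 reads c1=1 → after 1×micro: 959 ⇒ (c0=1, c1=1, c2=959)
[Jacobi] macro 9: S0 reads c2=959 → after 1×micro: 2; S1 reads c1=1 → after 1×micro: 1; S2 reads c1=1 → after 1×micro: 1919 ⇒ (c0=2, c1=1, c2=1919)
[Jacobi] macro 10: S0 reads c2=1919 → after 1×micro: 0; S1 reads c1=1 → after 1×micro: 1; S2 reads c1=1 → after 1×micro: 3839 ⇒ (c0=0, c1=1, c2=3839)
[Gauss-Seidel] macro 1: S0 reads c2=2 → after 1×micro: 1; S1 reads c1=3 → after 1×micro: 0; S2 reads c1=0 → after 1×micro: 4 ⇒ (c0=1, c1=0, c2=4)
[Gauss-Seidel] macro 2: S0 reads c2=4 → after 1×micro: 1; S1 reads c1=0 → after 1×micro: 1; S2 reads c1=1 → after 1×micro: 9 ⇒ (c0=1, c1=1, c2=9)
[Gauss-Seidel] macro 3: S0 reads c2=9 → after 1×micro: 2; S1 reads c1=1 → after 1×micro: 1; S2 reads c1=1 → after 1×micro: 19 ⇒ (c0=2, c1=1, c2=19)
[Gauss-Seidel] macro 4: S0 reads c2=19 → after 1×micro: 0; S1 reads c1=1 → after 1×micro: 1; S2 reads c1=1 → after 1×micro: 39 ⇒ (c0=0, c1=1, c2=39)
[Gauss-Seidel] macro 5: S0 reads c2=39 → after 1×micro: 1; S1 reads c1=1 → after 1×micro: 1; S2 reads c1=1 → after 1×micro: 79 ⇒ (c0=1, c1=1, c2=79)
[Gauss-Seidel] macro 6: S0 reads c2=79 → after 1×micro: 2; S1 reads c1=1 → after 1×micro: 1; S2 reads c1=1 → after 1×micro: 159 ⇒ (c0=2, c1=1, c2=159)
[Gauss-Seidel] macro 7: S0 reads c2=159 → after 1×micro: 0; S1 reads c1=1 → after 1×micro: 1; S2 reads c1=1 → after 1×micro: 319 ⇒ (c0=0, c1=1, c2=319)
[Gauss-Seidel] macro 8: S0 reads c2=319 → after 1×micro: 1; S1 reads c1=1 → after 1×micro: 1; S2 reads c1=1 → after 1×micro: 639 ⇒ (c0=1, c1=1, c2=639)
[Gauss-Seidel] macro 9: S0 reads c2=639 → after 1×micro: 2; S1 reads c1=1 → after 1×micro: 1; S2 reads c1=1 → after 1×micro: 1279 ⇒ (c0=2, c1=1, c2=1279)
[Gauss-Seidel] macro 10: S0 reads c2=1279 → after 1×micro: 0; S1 reads c1=1 → after 1×micro: 1; S2 reads c1=1 → after 1×micro: 2559 ⇒ (c0=0, c1=1, c2=2559)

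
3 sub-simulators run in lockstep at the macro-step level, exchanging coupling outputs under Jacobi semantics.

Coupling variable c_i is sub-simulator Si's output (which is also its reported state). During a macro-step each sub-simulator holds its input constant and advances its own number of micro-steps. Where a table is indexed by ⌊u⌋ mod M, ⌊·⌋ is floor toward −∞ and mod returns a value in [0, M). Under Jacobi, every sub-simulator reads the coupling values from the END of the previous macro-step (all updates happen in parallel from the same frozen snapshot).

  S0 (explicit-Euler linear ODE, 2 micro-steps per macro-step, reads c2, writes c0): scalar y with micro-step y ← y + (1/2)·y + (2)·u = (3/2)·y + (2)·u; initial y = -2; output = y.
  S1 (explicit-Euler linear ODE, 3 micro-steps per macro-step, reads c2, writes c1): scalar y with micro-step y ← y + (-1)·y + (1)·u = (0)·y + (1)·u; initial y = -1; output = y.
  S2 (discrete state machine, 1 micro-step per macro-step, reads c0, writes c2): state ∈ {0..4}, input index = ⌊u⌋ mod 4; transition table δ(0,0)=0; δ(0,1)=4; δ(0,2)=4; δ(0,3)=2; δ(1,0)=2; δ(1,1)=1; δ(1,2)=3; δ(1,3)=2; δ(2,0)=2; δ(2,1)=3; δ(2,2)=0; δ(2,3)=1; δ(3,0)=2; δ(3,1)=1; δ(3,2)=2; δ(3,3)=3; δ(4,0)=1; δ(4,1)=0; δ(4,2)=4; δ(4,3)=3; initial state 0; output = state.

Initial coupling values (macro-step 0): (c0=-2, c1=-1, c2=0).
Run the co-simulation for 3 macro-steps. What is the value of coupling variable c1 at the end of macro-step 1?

c1 at macro-step 1 = 0

macro 1: S0 reads c2=0 → after 2×micro: -9/2; S1 reads c2=0 → after 3×micro: 0; S2 reads c0=-2 → after 1×micro: 4 ⇒ (c0=-9/2, c1=0, c2=4)
macro 2: S0 reads c2=4 → after 2×micro: 79/8; S1 reads c2=4 → after 3×micro: 4; S2 reads c0=-9/2 → after 1×micro: 3 ⇒ (c0=79/8, c1=4, c2=3)
macro 3: S0 reads c2=3 → after 2×micro: 1191/32; S1 reads c2=3 → after 3×micro: 3; S2 reads c0=79/8 → after 1×micro: 1 ⇒ (c0=1191/32, c1=3, c2=1)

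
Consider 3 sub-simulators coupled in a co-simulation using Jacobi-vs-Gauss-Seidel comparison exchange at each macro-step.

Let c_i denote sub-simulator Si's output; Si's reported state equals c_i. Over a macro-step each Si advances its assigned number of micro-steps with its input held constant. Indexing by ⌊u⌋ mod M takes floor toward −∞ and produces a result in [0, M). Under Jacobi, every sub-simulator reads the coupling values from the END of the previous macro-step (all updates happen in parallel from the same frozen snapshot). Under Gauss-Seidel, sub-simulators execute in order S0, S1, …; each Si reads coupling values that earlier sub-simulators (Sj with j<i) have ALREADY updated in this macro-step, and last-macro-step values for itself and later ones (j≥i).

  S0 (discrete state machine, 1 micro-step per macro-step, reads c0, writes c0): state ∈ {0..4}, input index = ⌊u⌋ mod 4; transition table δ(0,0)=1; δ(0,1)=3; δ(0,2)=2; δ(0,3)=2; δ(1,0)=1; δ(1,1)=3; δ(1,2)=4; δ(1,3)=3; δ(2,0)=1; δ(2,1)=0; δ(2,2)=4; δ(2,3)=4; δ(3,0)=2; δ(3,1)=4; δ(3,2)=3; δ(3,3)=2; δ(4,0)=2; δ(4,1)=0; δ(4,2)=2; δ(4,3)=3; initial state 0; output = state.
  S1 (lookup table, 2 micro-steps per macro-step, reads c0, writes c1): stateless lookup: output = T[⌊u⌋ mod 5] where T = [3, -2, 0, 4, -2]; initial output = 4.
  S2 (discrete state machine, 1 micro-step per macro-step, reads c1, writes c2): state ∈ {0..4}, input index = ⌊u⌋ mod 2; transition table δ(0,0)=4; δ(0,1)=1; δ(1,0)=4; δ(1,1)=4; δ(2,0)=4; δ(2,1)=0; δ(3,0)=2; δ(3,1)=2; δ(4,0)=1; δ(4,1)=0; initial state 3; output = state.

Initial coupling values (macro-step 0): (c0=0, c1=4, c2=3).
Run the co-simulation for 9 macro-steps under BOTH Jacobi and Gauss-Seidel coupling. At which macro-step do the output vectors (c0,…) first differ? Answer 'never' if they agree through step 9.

[Jacobi] macro 1: S0 reads c0=0 → after 1×micro: 1; S1 reads c0=0 → after 2×micro: 3; S2 reads c1=4 → after 1×micro: 2 ⇒ (c0=1, c1=3, c2=2)
[Jacobi] macro 2: S0 reads c0=1 → after 1×micro: 3; S1 reads c0=1 → after 2×micro: -2; S2 reads c1=3 → after 1×micro: 0 ⇒ (c0=3, c1=-2, c2=0)
[Jacobi] macro 3: S0 reads c0=3 → after 1×micro: 2; S1 reads c0=3 → after 2×micro: 4; S2 reads c1=-2 → after 1×micro: 4 ⇒ (c0=2, c1=4, c2=4)
[Jacobi] macro 4: S0 reads c0=2 → after 1×micro: 4; S1 reads c0=2 → after 2×micro: 0; S2 reads c1=4 → after 1×micro: 1 ⇒ (c0=4, c1=0, c2=1)
[Jacobi] macro 5: S0 reads c0=4 → after 1×micro: 2; S1 reads c0=4 → after 2×micro: -2; S2 reads c1=0 → after 1×micro: 4 ⇒ (c0=2, c1=-2, c2=4)
[Jacobi] macro 6: S0 reads c0=2 → after 1×micro: 4; S1 reads c0=2 → after 2×micro: 0; S2 reads c1=-2 → after 1×micro: 1 ⇒ (c0=4, c1=0, c2=1)
[Jacobi] macro 7: S0 reads c0=4 → after 1×micro: 2; S1 reads c0=4 → after 2×micro: -2; S2 reads c1=0 → after 1×micro: 4 ⇒ (c0=2, c1=-2, c2=4)
[Jacobi] macro 8: S0 reads c0=2 → after 1×micro: 4; S1 reads c0=2 → after 2×micro: 0; S2 reads c1=-2 → after 1×micro: 1 ⇒ (c0=4, c1=0, c2=1)
[Jacobi] macro 9: S0 reads c0=4 → after 1×micro: 2; S1 reads c0=4 → after 2×micro: -2; S2 reads c1=0 → after 1×micro: 4 ⇒ (c0=2, c1=-2, c2=4)
[Gauss-Seidel] macro 1: S0 reads c0=0 → after 1×micro: 1; S1 reads c0=1 → after 2×micro: -2; S2 reads c1=-2 → after 1×micro: 2 ⇒ (c0=1, c1=-2, c2=2)
[Gauss-Seidel] macro 2: S0 reads c0=1 → after 1×micro: 3; S1 reads c0=3 → after 2×micro: 4; S2 reads c1=4 → after 1×micro: 4 ⇒ (c0=3, c1=4, c2=4)
[Gauss-Seidel] macro 3: S0 reads c0=3 → after 1×micro: 2; S1 reads c0=2 → after 2×micro: 0; S2 reads c1=0 → after 1×micro: 1 ⇒ (c0=2, c1=0, c2=1)
[Gauss-Seidel] macro 4: S0 reads c0=2 → after 1×micro: 4; S1 reads c0=4 → after 2×micro: -2; S2 reads c1=-2 → after 1×micro: 4 ⇒ (c0=4, c1=-2, c2=4)
[Gauss-Seidel] macro 5: S0 reads c0=4 → after 1×micro: 2; S1 reads c0=2 → after 2×micro: 0; S2 reads c1=0 → after 1×micro: 1 ⇒ (c0=2, c1=0, c2=1)
[Gauss-Seidel] macro 6: S0 reads c0=2 → after 1×micro: 4; S1 reads c0=4 → after 2×micro: -2; S2 reads c1=-2 → after 1×micro: 4 ⇒ (c0=4, c1=-2, c2=4)
[Gauss-Seidel] macro 7: S0 reads c0=4 → after 1×micro: 2; S1 reads c0=2 → after 2×micro: 0; S2 reads c1=0 → after 1×micro: 1 ⇒ (c0=2, c1=0, c2=1)
[Gauss-Seidel] macro 8: S0 reads c0=2 → after 1×micro: 4; S1 reads c0=4 → after 2×micro: -2; S2 reads c1=-2 → after 1×micro: 4 ⇒ (c0=4, c1=-2, c2=4)
[Gauss-Seidel] macro 9: S0 reads c0=4 → after 1×micro: 2; S1 reads c0=2 → after 2×micro: 0; S2 reads c1=0 → after 1×micro: 1 ⇒ (c0=2, c1=0, c2=1)

first divergence at macro-step: 1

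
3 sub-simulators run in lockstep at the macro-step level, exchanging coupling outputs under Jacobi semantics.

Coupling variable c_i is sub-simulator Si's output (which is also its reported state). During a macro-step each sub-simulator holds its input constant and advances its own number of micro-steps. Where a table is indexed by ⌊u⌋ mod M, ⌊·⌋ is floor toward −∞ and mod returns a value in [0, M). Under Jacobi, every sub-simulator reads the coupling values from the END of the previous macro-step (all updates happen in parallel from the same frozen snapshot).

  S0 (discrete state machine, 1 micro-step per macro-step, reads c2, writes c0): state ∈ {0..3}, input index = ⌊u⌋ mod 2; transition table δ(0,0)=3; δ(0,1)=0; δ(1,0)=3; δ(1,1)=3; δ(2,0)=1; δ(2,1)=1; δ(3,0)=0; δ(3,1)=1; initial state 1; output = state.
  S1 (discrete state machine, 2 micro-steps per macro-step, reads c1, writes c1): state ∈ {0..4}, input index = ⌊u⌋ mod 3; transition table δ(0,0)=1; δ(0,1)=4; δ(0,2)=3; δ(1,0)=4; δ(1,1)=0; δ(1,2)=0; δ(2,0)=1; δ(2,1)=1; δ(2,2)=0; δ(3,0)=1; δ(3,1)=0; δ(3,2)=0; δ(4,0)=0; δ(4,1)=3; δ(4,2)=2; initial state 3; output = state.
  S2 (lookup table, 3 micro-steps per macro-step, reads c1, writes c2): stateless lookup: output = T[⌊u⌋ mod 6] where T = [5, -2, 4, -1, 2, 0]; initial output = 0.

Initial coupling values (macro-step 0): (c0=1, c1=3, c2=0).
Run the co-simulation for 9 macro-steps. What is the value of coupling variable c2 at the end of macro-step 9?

macro 1: S0 reads c2=0 → after 1×micro: 3; S1 reads c1=3 → after 2×micro: 4; S2 reads c1=3 → after 3×micro: -1 ⇒ (c0=3, c1=4, c2=-1)
macro 2: S0 reads c2=-1 → after 1×micro: 1; S1 reads c1=4 → after 2×micro: 0; S2 reads c1=4 → after 3×micro: 2 ⇒ (c0=1, c1=0, c2=2)
macro 3: S0 reads c2=2 → after 1×micro: 3; S1 reads c1=0 → after 2×micro: 4; S2 reads c1=0 → after 3×micro: 5 ⇒ (c0=3, c1=4, c2=5)
macro 4: S0 reads c2=5 → after 1×micro: 1; S1 reads c1=4 → after 2×micro: 0; S2 reads c1=4 → after 3×micro: 2 ⇒ (c0=1, c1=0, c2=2)
macro 5: S0 reads c2=2 → after 1×micro: 3; S1 reads c1=0 → after 2×micro: 4; S2 reads c1=0 → after 3×micro: 5 ⇒ (c0=3, c1=4, c2=5)
macro 6: S0 reads c2=5 → after 1×micro: 1; S1 reads c1=4 → after 2×micro: 0; S2 reads c1=4 → after 3×micro: 2 ⇒ (c0=1, c1=0, c2=2)
macro 7: S0 reads c2=2 → after 1×micro: 3; S1 reads c1=0 → after 2×micro: 4; S2 reads c1=0 → after 3×micro: 5 ⇒ (c0=3, c1=4, c2=5)
macro 8: S0 reads c2=5 → after 1×micro: 1; S1 reads c1=4 → after 2×micro: 0; S2 reads c1=4 → after 3×micro: 2 ⇒ (c0=1, c1=0, c2=2)
macro 9: S0 reads c2=2 → after 1×micro: 3; S1 reads c1=0 → after 2×micro: 4; S2 reads c1=0 → after 3×micro: 5 ⇒ (c0=3, c1=4, c2=5)

c2 at macro-step 9 = 5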